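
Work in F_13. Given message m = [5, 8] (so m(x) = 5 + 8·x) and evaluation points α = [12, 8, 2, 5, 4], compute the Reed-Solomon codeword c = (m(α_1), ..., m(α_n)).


c = [10, 4, 8, 6, 11]

Message polynomial: m(x) = 5 + 8·x (mod 13).
For each evaluation point α_i, compute m(α_i) mod 13:
  α_1 = 12: Horner steps 8 → 10, so m(12) = 10.
  α_2 = 8: Horner steps 8 → 4, so m(8) = 4.
  α_3 = 2: Horner steps 8 → 8, so m(2) = 8.
  α_4 = 5: Horner steps 8 → 6, so m(5) = 6.
  α_5 = 4: Horner steps 8 → 11, so m(4) = 11.
Codeword c = [10, 4, 8, 6, 11] ∈ F_13^5.


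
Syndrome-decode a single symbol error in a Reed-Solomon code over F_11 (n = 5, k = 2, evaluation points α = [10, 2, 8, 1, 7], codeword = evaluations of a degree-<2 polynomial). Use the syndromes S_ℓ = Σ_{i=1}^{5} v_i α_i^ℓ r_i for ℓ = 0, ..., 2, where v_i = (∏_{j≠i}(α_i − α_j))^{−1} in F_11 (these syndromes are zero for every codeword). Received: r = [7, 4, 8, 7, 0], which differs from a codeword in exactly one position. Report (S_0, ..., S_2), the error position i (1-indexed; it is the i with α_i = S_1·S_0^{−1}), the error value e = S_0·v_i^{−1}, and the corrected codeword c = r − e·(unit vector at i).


S = (9, 2, 9), error at position 1, error magnitude e = 5, c = [2, 4, 8, 7, 0].

Step 1: column multipliers v_i = (∏_{j≠i}(α_i − α_j))^{−1} mod 11.
  i = 1 (α = 10): (10−2)(10−8)(10−1)(10−7) = 8·2·9·3 = 432 ≡ 3, so v_1 = 3^{−1} = 4 (mod 11).
  i = 2 (α = 2): (2−10)(2−8)(2−1)(2−7) = (−8)·(−6)·1·(−5) = −240 ≡ 2, so v_2 = 2^{−1} = 6 (mod 11).
  i = 3 (α = 8): (8−10)(8−2)(8−1)(8−7) = (−2)·6·7·1 = −84 ≡ 4, so v_3 = 4^{−1} = 3 (mod 11).
  i = 4 (α = 1): (1−10)(1−2)(1−8)(1−7) = (−9)·(−1)·(−7)·(−6) = 378 ≡ 4, so v_4 = 4^{−1} = 3 (mod 11).
  i = 5 (α = 7): (7−10)(7−2)(7−8)(7−1) = (−3)·5·(−1)·6 = 90 ≡ 2, so v_5 = 2^{−1} = 6 (mod 11).
  v = [4, 6, 3, 3, 6].
Step 2: syndromes of r = [7, 4, 8, 7, 0] (all sums mod 11).
  S_0 = Σ v_i r_i = 4·7 + 6·4 + 3·8 + 3·7 + 6·0 = 97 ≡ 9.
  S_1 = Σ v_i α_i r_i = 4·10·7 + 6·2·4 + 3·8·8 + 3·1·7 + 6·7·0 = 541 ≡ 2.
  α_i^2 mod 11 = [1, 4, 9, 1, 5].
  S_2 = Σ v_i α_i^2 r_i = 4·1·7 + 6·4·4 + 3·9·8 + 3·1·7 + 6·5·0 = 361 ≡ 9.
  S = (9, 2, 9) ≠ 0, so r is not a codeword (an error is present).
Step 3: locate the error. For a single error e at position i, S_ℓ = v_i·e·α_i^ℓ, so α_err = S_1/S_0.
  S_0^{−1} = 9^{−1} = 5 (mod 11), so α_err = 2·5 = 10 ≡ 10 = α_1. Error position i = 1.
  Consistency check: S_2/S_1 = 9·6 = 54 ≡ 10 = α_err ✓ (single-error assumption holds).
Step 4: error magnitude e = S_0/v_1 = S_0·∏_{j≠1}(α_1 − α_j) = 9·3 = 27 ≡ 5 (mod 11).
Step 5: correct position 1: c_1 = r_1 − e = 7 − 5 ≡ 2 (mod 11). Hence c = [2, 4, 8, 7, 0].
  Check: interpolating c through the α_i gives m(x) = 10 + 8·x (degree < 2) with m(α_i) = c_i for every i, so c is indeed a codeword.


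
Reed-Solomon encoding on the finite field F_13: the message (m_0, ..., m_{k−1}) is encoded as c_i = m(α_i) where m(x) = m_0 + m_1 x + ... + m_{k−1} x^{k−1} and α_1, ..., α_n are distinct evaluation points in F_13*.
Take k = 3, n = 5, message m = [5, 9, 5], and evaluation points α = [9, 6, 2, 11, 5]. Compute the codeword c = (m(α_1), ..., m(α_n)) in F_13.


c = [10, 5, 4, 7, 6]

Message polynomial: m(x) = 5 + 9·x + 5·x^2 (mod 13).
For each evaluation point α_i, compute m(α_i) mod 13:
  α_1 = 9: Horner steps 5 → 2 → 10, so m(9) = 10.
  α_2 = 6: Horner steps 5 → 0 → 5, so m(6) = 5.
  α_3 = 2: Horner steps 5 → 6 → 4, so m(2) = 4.
  α_4 = 11: Horner steps 5 → 12 → 7, so m(11) = 7.
  α_5 = 5: Horner steps 5 → 8 → 6, so m(5) = 6.
Codeword c = [10, 5, 4, 7, 6] ∈ F_13^5.


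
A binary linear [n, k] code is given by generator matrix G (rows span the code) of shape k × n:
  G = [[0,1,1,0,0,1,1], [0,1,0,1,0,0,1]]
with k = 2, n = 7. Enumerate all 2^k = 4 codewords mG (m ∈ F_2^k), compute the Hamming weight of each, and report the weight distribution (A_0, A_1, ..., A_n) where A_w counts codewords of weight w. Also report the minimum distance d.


Weight distribution: A_0 = 1, A_3 = 2, A_4 = 1. Minimum distance d = 3.

Enumerate all 2^2 = 4 messages m ∈ F_2^2.
For each, compute codeword c = mG in F_2^7, then tally its weight.
  m = 00 → c = 0000000, weight = 0.
  m = 10 → c = 0110011, weight = 4.
  m = 01 → c = 0101001, weight = 3.
  m = 11 → c = 0011010, weight = 3.
Tally weights:
  weight 0: 1 codewords.
  weight 3: 2 codewords.
  weight 4: 1 codewords.
Minimum distance d = smallest w > 0 with A_w > 0 = 3.
Sanity: Σ A_w = 4 = 2^2 = 4 ✓.


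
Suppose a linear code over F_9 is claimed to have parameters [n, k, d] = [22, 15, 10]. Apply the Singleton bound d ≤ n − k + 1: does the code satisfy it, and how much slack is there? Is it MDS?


Singleton RHS = n − k + 1 = 8, slack = -2, bound violated (no such code; not MDS).

Singleton bound: d ≤ n − k + 1.
Here n = 22, k = 15, so n − k + 1 = 8.
Given d = 10, check d ≤ 8: NO.
Slack = (n − k + 1) − d = -2.
The slack is negative: d = 10 exceeds n − k + 1 = 8 by 2, so the Singleton bound is violated and no linear [22, 15, 10]_9 code can exist. In particular it is not MDS (MDS requires d = n − k + 1 exactly).
Description: the claimed parameters are [22, 15, 10]_9; such a code would be impossible (violates the Singleton bound).


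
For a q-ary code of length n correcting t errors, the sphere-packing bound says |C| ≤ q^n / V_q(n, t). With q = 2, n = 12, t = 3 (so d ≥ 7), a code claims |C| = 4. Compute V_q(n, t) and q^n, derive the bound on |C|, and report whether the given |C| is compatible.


V_q(n, t) = 299, q^n = 4096, Hamming bound = 13, |C| = 4 ≤ bound (satisfied).

Step 1: Compute V_q(n, t) = Σ_{j=0}^3 C(n, j) (q−1)^j.
  j = 0: C(12,0)·(1)^0 = 1·1 = 1.
  j = 1: C(12,1)·(1)^1 = 12·1 = 12.
  j = 2: C(12,2)·(1)^2 = 66·1 = 66.
  j = 3: C(12,3)·(1)^3 = 220·1 = 220.
  V_q(n, t) = 1 + 12 + 66 + 220 = 299.
Step 2: q^n = 2^12 = 4096.
Step 3: Hamming bound ⌊q^n / V_q(n,t)⌋ = ⌊4096/299⌋ = 13.
Step 4: Compare |C| = 4 to 13: satisfied.
The claimed |C| lies below the Hamming bound.


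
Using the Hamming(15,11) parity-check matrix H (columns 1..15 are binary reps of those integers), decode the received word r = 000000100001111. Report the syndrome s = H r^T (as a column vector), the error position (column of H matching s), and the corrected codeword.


s = (0, 1, 1, 1)^T, error position = 7, corrected codeword c = 000000000001111

Compute s = H r^T mod 2 one row at a time:
  s_1 = 0 + 0 + 0 + 0 + 1 + 1 + 1 + 1 = 4 ≡ 0 (mod 2).
  s_2 = 0 + 0 + 0 + 1 + 1 + 1 + 1 + 1 = 5 ≡ 1 (mod 2).
  s_3 = 0 + 0 + 0 + 1 + 0 + 0 + 1 + 1 = 3 ≡ 1 (mod 2).
  s_4 = 0 + 0 + 0 + 1 + 0 + 0 + 1 + 1 = 3 ≡ 1 (mod 2).
s = (0, 1, 1, 1)^T — this equals column 7 of H (binary 0111), so error is at position 7.
Correct: flip bit 7 of r = 000000100001111 to get c = 000000000001111.


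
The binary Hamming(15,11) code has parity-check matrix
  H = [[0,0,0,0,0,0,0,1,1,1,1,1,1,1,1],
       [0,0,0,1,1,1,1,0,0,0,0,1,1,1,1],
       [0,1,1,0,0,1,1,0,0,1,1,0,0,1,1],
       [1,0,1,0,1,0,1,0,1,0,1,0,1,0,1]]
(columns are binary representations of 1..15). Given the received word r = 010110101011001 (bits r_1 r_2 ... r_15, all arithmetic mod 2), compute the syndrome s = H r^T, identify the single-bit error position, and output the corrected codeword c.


s = (0, 1, 0, 1)^T, error position = 5, corrected codeword c = 010100101011001

Compute s = H r^T mod 2 one row at a time:
  s_1 = 0 + 1 + 0 + 1 + 1 + 0 + 0 + 1 = 4 ≡ 0 (mod 2).
  s_2 = 1 + 1 + 0 + 1 + 1 + 0 + 0 + 1 = 5 ≡ 1 (mod 2).
  s_3 = 1 + 0 + 0 + 1 + 0 + 1 + 0 + 1 = 4 ≡ 0 (mod 2).
  s_4 = 0 + 0 + 1 + 1 + 1 + 1 + 0 + 1 = 5 ≡ 1 (mod 2).
s = (0, 1, 0, 1)^T — this equals column 5 of H (binary 0101), so error is at position 5.
Correct: flip bit 5 of r = 010110101011001 to get c = 010100101011001.


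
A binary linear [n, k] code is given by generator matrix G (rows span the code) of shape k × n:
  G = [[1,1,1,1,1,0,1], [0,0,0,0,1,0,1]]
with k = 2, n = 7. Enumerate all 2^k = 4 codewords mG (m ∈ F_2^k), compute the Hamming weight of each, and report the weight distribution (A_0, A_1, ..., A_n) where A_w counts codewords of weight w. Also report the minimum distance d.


Weight distribution: A_0 = 1, A_2 = 1, A_4 = 1, A_6 = 1. Minimum distance d = 2.

Enumerate all 2^2 = 4 messages m ∈ F_2^2.
For each, compute codeword c = mG in F_2^7, then tally its weight.
  m = 00 → c = 0000000, weight = 0.
  m = 10 → c = 1111101, weight = 6.
  m = 01 → c = 0000101, weight = 2.
  m = 11 → c = 1111000, weight = 4.
Tally weights:
  weight 0: 1 codewords.
  weight 2: 1 codewords.
  weight 4: 1 codewords.
  weight 6: 1 codewords.
Minimum distance d = smallest w > 0 with A_w > 0 = 2.
Sanity: Σ A_w = 4 = 2^2 = 4 ✓.


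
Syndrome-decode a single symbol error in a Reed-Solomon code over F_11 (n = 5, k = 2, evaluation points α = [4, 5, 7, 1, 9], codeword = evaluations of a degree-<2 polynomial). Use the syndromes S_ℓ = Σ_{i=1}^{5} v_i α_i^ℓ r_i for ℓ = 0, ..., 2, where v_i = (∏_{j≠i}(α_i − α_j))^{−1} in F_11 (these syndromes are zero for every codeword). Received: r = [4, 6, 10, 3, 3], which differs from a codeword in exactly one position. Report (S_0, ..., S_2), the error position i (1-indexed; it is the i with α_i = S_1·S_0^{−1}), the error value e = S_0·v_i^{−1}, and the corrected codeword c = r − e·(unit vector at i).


S = (4, 4, 4), error at position 4, error magnitude e = 5, c = [4, 6, 10, 9, 3].

Step 1: column multipliers v_i = (∏_{j≠i}(α_i − α_j))^{−1} mod 11.
  i = 1 (α = 4): (4−5)(4−7)(4−1)(4−9) = (−1)·(−3)·3·(−5) = −45 ≡ 10, so v_1 = 10^{−1} = 10 (mod 11).
  i = 2 (α = 5): (5−4)(5−7)(5−1)(5−9) = 1·(−2)·4·(−4) = 32 ≡ 10, so v_2 = 10^{−1} = 10 (mod 11).
  i = 3 (α = 7): (7−4)(7−5)(7−1)(7−9) = 3·2·6·(−2) = −72 ≡ 5, so v_3 = 5^{−1} = 9 (mod 11).
  i = 4 (α = 1): (1−4)(1−5)(1−7)(1−9) = (−3)·(−4)·(−6)·(−8) = 576 ≡ 4, so v_4 = 4^{−1} = 3 (mod 11).
  i = 5 (α = 9): (9−4)(9−5)(9−7)(9−1) = 5·4·2·8 = 320 ≡ 1, so v_5 = 1^{−1} = 1 (mod 11).
  v = [10, 10, 9, 3, 1].
Step 2: syndromes of r = [4, 6, 10, 3, 3] (all sums mod 11).
  S_0 = Σ v_i r_i = 10·4 + 10·6 + 9·10 + 3·3 + 1·3 = 202 ≡ 4.
  S_1 = Σ v_i α_i r_i = 10·4·4 + 10·5·6 + 9·7·10 + 3·1·3 + 1·9·3 = 1126 ≡ 4.
  α_i^2 mod 11 = [5, 3, 5, 1, 4].
  S_2 = Σ v_i α_i^2 r_i = 10·5·4 + 10·3·6 + 9·5·10 + 3·1·3 + 1·4·3 = 851 ≡ 4.
  S = (4, 4, 4) ≠ 0, so r is not a codeword (an error is present).
Step 3: locate the error. For a single error e at position i, S_ℓ = v_i·e·α_i^ℓ, so α_err = S_1/S_0.
  S_0^{−1} = 4^{−1} = 3 (mod 11), so α_err = 4·3 = 12 ≡ 1 = α_4. Error position i = 4.
  Consistency check: S_2/S_1 = 4·3 = 12 ≡ 1 = α_err ✓ (single-error assumption holds).
Step 4: error magnitude e = S_0/v_4 = S_0·∏_{j≠4}(α_4 − α_j) = 4·4 = 16 ≡ 5 (mod 11).
Step 5: correct position 4: c_4 = r_4 − e = 3 − 5 ≡ 9 (mod 11). Hence c = [4, 6, 10, 9, 3].
  Check: interpolating c through the α_i gives m(x) = 7 + 2·x (degree < 2) with m(α_i) = c_i for every i, so c is indeed a codeword.


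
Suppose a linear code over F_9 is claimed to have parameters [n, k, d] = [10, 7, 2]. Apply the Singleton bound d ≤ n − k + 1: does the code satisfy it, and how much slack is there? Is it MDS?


Singleton RHS = n − k + 1 = 4, slack = 2, bound satisfied, not MDS.

Singleton bound: d ≤ n − k + 1.
Here n = 10, k = 7, so n − k + 1 = 4.
Given d = 2, check d ≤ 4: YES.
Slack = (n − k + 1) − d = 2.
The code is NOT MDS (slack = 2 > 0).
Description: the claimed parameters are [10, 7, 2]_9; such a code would be non-MDS.


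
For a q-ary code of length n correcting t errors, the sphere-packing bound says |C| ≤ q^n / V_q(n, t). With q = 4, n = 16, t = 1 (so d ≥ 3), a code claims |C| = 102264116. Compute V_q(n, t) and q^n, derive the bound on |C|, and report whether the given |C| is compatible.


V_q(n, t) = 49, q^n = 4294967296, Hamming bound = 87652393, |C| = 102264116 > bound (violated).

Step 1: Compute V_q(n, t) = Σ_{j=0}^1 C(n, j) (q−1)^j.
  j = 0: C(16,0)·(3)^0 = 1·1 = 1.
  j = 1: C(16,1)·(3)^1 = 16·3 = 48.
  V_q(n, t) = 1 + 48 = 49.
Step 2: q^n = 4^16 = 4294967296.
Step 3: Hamming bound ⌊q^n / V_q(n,t)⌋ = ⌊4294967296/49⌋ = 87652393.
Step 4: Compare |C| = 102264116 to 87652393: violated.
The claimed |C| lies above the Hamming bound, so no 4-ary code of length 16 with d ≥ 3 can have 102264116 codewords.


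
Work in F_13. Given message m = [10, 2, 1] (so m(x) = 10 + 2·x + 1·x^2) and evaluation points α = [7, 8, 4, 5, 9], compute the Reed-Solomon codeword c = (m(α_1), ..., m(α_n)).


c = [8, 12, 8, 6, 5]

Message polynomial: m(x) = 10 + 2·x + 1·x^2 (mod 13).
For each evaluation point α_i, compute m(α_i) mod 13:
  α_1 = 7: Horner steps 1 → 9 → 8, so m(7) = 8.
  α_2 = 8: Horner steps 1 → 10 → 12, so m(8) = 12.
  α_3 = 4: Horner steps 1 → 6 → 8, so m(4) = 8.
  α_4 = 5: Horner steps 1 → 7 → 6, so m(5) = 6.
  α_5 = 9: Horner steps 1 → 11 → 5, so m(9) = 5.
Codeword c = [8, 12, 8, 6, 5] ∈ F_13^5.


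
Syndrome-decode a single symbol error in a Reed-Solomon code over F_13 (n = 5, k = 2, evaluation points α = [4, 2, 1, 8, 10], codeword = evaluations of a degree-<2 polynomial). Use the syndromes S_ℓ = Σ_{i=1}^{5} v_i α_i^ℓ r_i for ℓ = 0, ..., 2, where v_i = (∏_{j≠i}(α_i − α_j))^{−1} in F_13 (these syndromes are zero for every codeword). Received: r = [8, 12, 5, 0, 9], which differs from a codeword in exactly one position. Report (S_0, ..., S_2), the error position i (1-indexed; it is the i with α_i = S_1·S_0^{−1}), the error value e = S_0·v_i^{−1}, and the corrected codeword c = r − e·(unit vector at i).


S = (8, 8, 8), error at position 3, error magnitude e = 4, c = [8, 12, 1, 0, 9].

Step 1: column multipliers v_i = (∏_{j≠i}(α_i − α_j))^{−1} mod 13.
  i = 1 (α = 4): (4−2)(4−1)(4−8)(4−10) = 2·3·(−4)·(−6) = 144 ≡ 1, so v_1 = 1^{−1} = 1 (mod 13).
  i = 2 (α = 2): (2−4)(2−1)(2−8)(2−10) = (−2)·1·(−6)·(−8) = −96 ≡ 8, so v_2 = 8^{−1} = 5 (mod 13).
  i = 3 (α = 1): (1−4)(1−2)(1−8)(1−10) = (−3)·(−1)·(−7)·(−9) = 189 ≡ 7, so v_3 = 7^{−1} = 2 (mod 13).
  i = 4 (α = 8): (8−4)(8−2)(8−1)(8−10) = 4·6·7·(−2) = −336 ≡ 2, so v_4 = 2^{−1} = 7 (mod 13).
  i = 5 (α = 10): (10−4)(10−2)(10−1)(10−8) = 6·8·9·2 = 864 ≡ 6, so v_5 = 6^{−1} = 11 (mod 13).
  v = [1, 5, 2, 7, 11].
Step 2: syndromes of r = [8, 12, 5, 0, 9] (all sums mod 13).
  S_0 = Σ v_i r_i = 1·8 + 5·12 + 2·5 + 7·0 + 11·9 = 177 ≡ 8.
  S_1 = Σ v_i α_i r_i = 1·4·8 + 5·2·12 + 2·1·5 + 7·8·0 + 11·10·9 = 1152 ≡ 8.
  α_i^2 mod 13 = [3, 4, 1, 12, 9].
  S_2 = Σ v_i α_i^2 r_i = 1·3·8 + 5·4·12 + 2·1·5 + 7·12·0 + 11·9·9 = 1165 ≡ 8.
  S = (8, 8, 8) ≠ 0, so r is not a codeword (an error is present).
Step 3: locate the error. For a single error e at position i, S_ℓ = v_i·e·α_i^ℓ, so α_err = S_1/S_0.
  S_0^{−1} = 8^{−1} = 5 (mod 13), so α_err = 8·5 = 40 ≡ 1 = α_3. Error position i = 3.
  Consistency check: S_2/S_1 = 8·5 = 40 ≡ 1 = α_err ✓ (single-error assumption holds).
Step 4: error magnitude e = S_0/v_3 = S_0·∏_{j≠3}(α_3 − α_j) = 8·7 = 56 ≡ 4 (mod 13).
Step 5: correct position 3: c_3 = r_3 − e = 5 − 4 ≡ 1 (mod 13). Hence c = [8, 12, 1, 0, 9].
  Check: interpolating c through the α_i gives m(x) = 3 + 11·x (degree < 2) with m(α_i) = c_i for every i, so c is indeed a codeword.


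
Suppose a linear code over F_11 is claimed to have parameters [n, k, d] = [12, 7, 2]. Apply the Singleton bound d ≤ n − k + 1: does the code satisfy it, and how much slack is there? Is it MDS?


Singleton RHS = n − k + 1 = 6, slack = 4, bound satisfied, not MDS.

Singleton bound: d ≤ n − k + 1.
Here n = 12, k = 7, so n − k + 1 = 6.
Given d = 2, check d ≤ 6: YES.
Slack = (n − k + 1) − d = 4.
The code is NOT MDS (slack = 4 > 0).
Description: the claimed parameters are [12, 7, 2]_11; such a code would be non-MDS.


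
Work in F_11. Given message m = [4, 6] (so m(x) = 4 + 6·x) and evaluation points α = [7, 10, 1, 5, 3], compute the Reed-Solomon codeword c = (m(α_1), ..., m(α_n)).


c = [2, 9, 10, 1, 0]

Message polynomial: m(x) = 4 + 6·x (mod 11).
For each evaluation point α_i, compute m(α_i) mod 11:
  α_1 = 7: Horner steps 6 → 2, so m(7) = 2.
  α_2 = 10: Horner steps 6 → 9, so m(10) = 9.
  α_3 = 1: Horner steps 6 → 10, so m(1) = 10.
  α_4 = 5: Horner steps 6 → 1, so m(5) = 1.
  α_5 = 3: Horner steps 6 → 0, so m(3) = 0.
Codeword c = [2, 9, 10, 1, 0] ∈ F_11^5.


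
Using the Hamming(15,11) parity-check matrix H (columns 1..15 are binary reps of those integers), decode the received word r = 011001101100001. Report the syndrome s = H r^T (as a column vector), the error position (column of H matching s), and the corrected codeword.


s = (1, 1, 0, 0)^T, error position = 12, corrected codeword c = 011001101101001

Compute s = H r^T mod 2 one row at a time:
  s_1 = 0 + 1 + 1 + 0 + 0 + 0 + 0 + 1 = 3 ≡ 1 (mod 2).
  s_2 = 0 + 0 + 1 + 1 + 0 + 0 + 0 + 1 = 3 ≡ 1 (mod 2).
  s_3 = 1 + 1 + 1 + 1 + 1 + 0 + 0 + 1 = 6 ≡ 0 (mod 2).
  s_4 = 0 + 1 + 0 + 1 + 1 + 0 + 0 + 1 = 4 ≡ 0 (mod 2).
s = (1, 1, 0, 0)^T — this equals column 12 of H (binary 1100), so error is at position 12.
Correct: flip bit 12 of r = 011001101100001 to get c = 011001101101001.


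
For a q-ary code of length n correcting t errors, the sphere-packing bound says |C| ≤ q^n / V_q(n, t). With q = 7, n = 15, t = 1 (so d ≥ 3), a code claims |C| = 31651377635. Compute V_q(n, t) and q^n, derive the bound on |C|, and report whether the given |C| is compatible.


V_q(n, t) = 91, q^n = 4747561509943, Hamming bound = 52171005603, |C| = 31651377635 ≤ bound (satisfied).

Step 1: Compute V_q(n, t) = Σ_{j=0}^1 C(n, j) (q−1)^j.
  j = 0: C(15,0)·(6)^0 = 1·1 = 1.
  j = 1: C(15,1)·(6)^1 = 15·6 = 90.
  V_q(n, t) = 1 + 90 = 91.
Step 2: q^n = 7^15 = 4747561509943.
Step 3: Hamming bound ⌊q^n / V_q(n,t)⌋ = ⌊4747561509943/91⌋ = 52171005603.
Step 4: Compare |C| = 31651377635 to 52171005603: satisfied.
The claimed |C| lies below the Hamming bound.


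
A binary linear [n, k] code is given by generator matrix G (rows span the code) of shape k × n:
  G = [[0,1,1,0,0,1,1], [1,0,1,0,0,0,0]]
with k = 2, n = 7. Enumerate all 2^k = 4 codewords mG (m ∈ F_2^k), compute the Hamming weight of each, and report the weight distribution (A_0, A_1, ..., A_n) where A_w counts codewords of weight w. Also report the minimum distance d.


Weight distribution: A_0 = 1, A_2 = 1, A_4 = 2. Minimum distance d = 2.

Enumerate all 2^2 = 4 messages m ∈ F_2^2.
For each, compute codeword c = mG in F_2^7, then tally its weight.
  m = 00 → c = 0000000, weight = 0.
  m = 10 → c = 0110011, weight = 4.
  m = 01 → c = 1010000, weight = 2.
  m = 11 → c = 1100011, weight = 4.
Tally weights:
  weight 0: 1 codewords.
  weight 2: 1 codewords.
  weight 4: 2 codewords.
Minimum distance d = smallest w > 0 with A_w > 0 = 2.
Sanity: Σ A_w = 4 = 2^2 = 4 ✓.


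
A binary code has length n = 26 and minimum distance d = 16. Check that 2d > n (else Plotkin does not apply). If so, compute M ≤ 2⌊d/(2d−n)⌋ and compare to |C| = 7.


Plotkin bound M ≤ 4; given |C| = 7 > bound (violated).

Check applicability: 2d = 32, n = 26.
2d − n = 6 > 0, so Plotkin applies.
Compute d/(2d−n) = 16/6 ≈ 2.6667.
⌊d/(2d−n)⌋ = 2.
Plotkin bound: M ≤ 2·2 = 4.
Given |C| = 7, check: VIOLATED.
This |C| is above the Plotkin bound, so no binary code with n = 26, d = 16 and 7 codewords exists.


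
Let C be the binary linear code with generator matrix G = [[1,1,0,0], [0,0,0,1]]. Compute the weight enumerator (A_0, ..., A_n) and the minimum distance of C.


Weight distribution: A_0 = 1, A_1 = 1, A_2 = 1, A_3 = 1. Minimum distance d = 1.

Enumerate all 2^2 = 4 messages m ∈ F_2^2.
For each, compute codeword c = mG in F_2^4, then tally its weight.
  m = 00 → c = 0000, weight = 0.
  m = 10 → c = 1100, weight = 2.
  m = 01 → c = 0001, weight = 1.
  m = 11 → c = 1101, weight = 3.
Tally weights:
  weight 0: 1 codewords.
  weight 1: 1 codewords.
  weight 2: 1 codewords.
  weight 3: 1 codewords.
Minimum distance d = smallest w > 0 with A_w > 0 = 1.
Sanity: Σ A_w = 4 = 2^2 = 4 ✓.


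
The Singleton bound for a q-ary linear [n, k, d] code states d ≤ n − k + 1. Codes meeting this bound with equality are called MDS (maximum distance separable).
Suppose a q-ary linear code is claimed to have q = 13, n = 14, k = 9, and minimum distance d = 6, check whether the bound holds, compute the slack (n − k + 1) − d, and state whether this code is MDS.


Singleton RHS = n − k + 1 = 6, slack = 0, bound satisfied, MDS.

Singleton bound: d ≤ n − k + 1.
Here n = 14, k = 9, so n − k + 1 = 6.
Given d = 6, check d ≤ 6: YES.
Slack = (n − k + 1) − d = 0.
The code is MDS (slack = 0).
Description: the claimed parameters are [14, 9, 6]_13; such a code would be MDS (meets Singleton bound).


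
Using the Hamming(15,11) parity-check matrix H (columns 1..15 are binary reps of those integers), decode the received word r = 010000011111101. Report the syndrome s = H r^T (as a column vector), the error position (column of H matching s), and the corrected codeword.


s = (1, 1, 0, 0)^T, error position = 12, corrected codeword c = 010000011110101

Compute s = H r^T mod 2 one row at a time:
  s_1 = 1 + 1 + 1 + 1 + 1 + 1 + 0 + 1 = 7 ≡ 1 (mod 2).
  s_2 = 0 + 0 + 0 + 0 + 1 + 1 + 0 + 1 = 3 ≡ 1 (mod 2).
  s_3 = 1 + 0 + 0 + 0 + 1 + 1 + 0 + 1 = 4 ≡ 0 (mod 2).
  s_4 = 0 + 0 + 0 + 0 + 1 + 1 + 1 + 1 = 4 ≡ 0 (mod 2).
s = (1, 1, 0, 0)^T — this equals column 12 of H (binary 1100), so error is at position 12.
Correct: flip bit 12 of r = 010000011111101 to get c = 010000011110101.


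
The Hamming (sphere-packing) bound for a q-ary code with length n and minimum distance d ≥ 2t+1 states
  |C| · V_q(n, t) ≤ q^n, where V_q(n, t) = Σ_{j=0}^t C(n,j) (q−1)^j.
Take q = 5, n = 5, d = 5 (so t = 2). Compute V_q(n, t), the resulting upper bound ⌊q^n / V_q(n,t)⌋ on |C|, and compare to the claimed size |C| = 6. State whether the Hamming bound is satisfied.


V_q(n, t) = 181, q^n = 3125, Hamming bound = 17, |C| = 6 ≤ bound (satisfied).

Step 1: Compute V_q(n, t) = Σ_{j=0}^2 C(n, j) (q−1)^j.
  j = 0: C(5,0)·(4)^0 = 1·1 = 1.
  j = 1: C(5,1)·(4)^1 = 5·4 = 20.
  j = 2: C(5,2)·(4)^2 = 10·16 = 160.
  V_q(n, t) = 1 + 20 + 160 = 181.
Step 2: q^n = 5^5 = 3125.
Step 3: Hamming bound ⌊q^n / V_q(n,t)⌋ = ⌊3125/181⌋ = 17.
Step 4: Compare |C| = 6 to 17: satisfied.
The claimed |C| lies below the Hamming bound.


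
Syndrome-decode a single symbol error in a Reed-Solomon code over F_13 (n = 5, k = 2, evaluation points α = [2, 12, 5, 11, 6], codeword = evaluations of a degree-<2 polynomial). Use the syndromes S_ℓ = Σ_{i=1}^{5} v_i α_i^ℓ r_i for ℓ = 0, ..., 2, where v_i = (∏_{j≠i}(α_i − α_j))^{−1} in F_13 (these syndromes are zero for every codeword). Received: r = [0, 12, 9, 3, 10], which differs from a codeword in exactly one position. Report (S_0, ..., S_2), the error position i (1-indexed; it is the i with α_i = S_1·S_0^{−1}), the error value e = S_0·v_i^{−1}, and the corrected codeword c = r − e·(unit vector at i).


S = (2, 10, 11), error at position 3, error magnitude e = 8, c = [0, 12, 1, 3, 10].

Step 1: column multipliers v_i = (∏_{j≠i}(α_i − α_j))^{−1} mod 13.
  i = 1 (α = 2): (2−12)(2−5)(2−11)(2−6) = (−10)·(−3)·(−9)·(−4) = 1080 ≡ 1, so v_1 = 1^{−1} = 1 (mod 13).
  i = 2 (α = 12): (12−2)(12−5)(12−11)(12−6) = 10·7·1·6 = 420 ≡ 4, so v_2 = 4^{−1} = 10 (mod 13).
  i = 3 (α = 5): (5−2)(5−12)(5−11)(5−6) = 3·(−7)·(−6)·(−1) = −126 ≡ 4, so v_3 = 4^{−1} = 10 (mod 13).
  i = 4 (α = 11): (11−2)(11−12)(11−5)(11−6) = 9·(−1)·6·5 = −270 ≡ 3, so v_4 = 3^{−1} = 9 (mod 13).
  i = 5 (α = 6): (6−2)(6−12)(6−5)(6−11) = 4·(−6)·1·(−5) = 120 ≡ 3, so v_5 = 3^{−1} = 9 (mod 13).
  v = [1, 10, 10, 9, 9].
Step 2: syndromes of r = [0, 12, 9, 3, 10] (all sums mod 13).
  S_0 = Σ v_i r_i = 1·0 + 10·12 + 10·9 + 9·3 + 9·10 = 327 ≡ 2.
  S_1 = Σ v_i α_i r_i = 1·2·0 + 10·12·12 + 10·5·9 + 9·11·3 + 9·6·10 = 2727 ≡ 10.
  α_i^2 mod 13 = [4, 1, 12, 4, 10].
  S_2 = Σ v_i α_i^2 r_i = 1·4·0 + 10·1·12 + 10·12·9 + 9·4·3 + 9·10·10 = 2208 ≡ 11.
  S = (2, 10, 11) ≠ 0, so r is not a codeword (an error is present).
Step 3: locate the error. For a single error e at position i, S_ℓ = v_i·e·α_i^ℓ, so α_err = S_1/S_0.
  S_0^{−1} = 2^{−1} = 7 (mod 13), so α_err = 10·7 = 70 ≡ 5 = α_3. Error position i = 3.
  Consistency check: S_2/S_1 = 11·4 = 44 ≡ 5 = α_err ✓ (single-error assumption holds).
Step 4: error magnitude e = S_0/v_3 = S_0·∏_{j≠3}(α_3 − α_j) = 2·4 = 8 ≡ 8 (mod 13).
Step 5: correct position 3: c_3 = r_3 − e = 9 − 8 ≡ 1 (mod 13). Hence c = [0, 12, 1, 3, 10].
  Check: interpolating c through the α_i gives m(x) = 8 + 9·x (degree < 2) with m(α_i) = c_i for every i, so c is indeed a codeword.


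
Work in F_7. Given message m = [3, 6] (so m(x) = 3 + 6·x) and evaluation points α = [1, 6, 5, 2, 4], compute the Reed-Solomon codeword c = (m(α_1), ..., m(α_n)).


c = [2, 4, 5, 1, 6]

Message polynomial: m(x) = 3 + 6·x (mod 7).
For each evaluation point α_i, compute m(α_i) mod 7:
  α_1 = 1: Horner steps 6 → 2, so m(1) = 2.
  α_2 = 6: Horner steps 6 → 4, so m(6) = 4.
  α_3 = 5: Horner steps 6 → 5, so m(5) = 5.
  α_4 = 2: Horner steps 6 → 1, so m(2) = 1.
  α_5 = 4: Horner steps 6 → 6, so m(4) = 6.
Codeword c = [2, 4, 5, 1, 6] ∈ F_7^5.


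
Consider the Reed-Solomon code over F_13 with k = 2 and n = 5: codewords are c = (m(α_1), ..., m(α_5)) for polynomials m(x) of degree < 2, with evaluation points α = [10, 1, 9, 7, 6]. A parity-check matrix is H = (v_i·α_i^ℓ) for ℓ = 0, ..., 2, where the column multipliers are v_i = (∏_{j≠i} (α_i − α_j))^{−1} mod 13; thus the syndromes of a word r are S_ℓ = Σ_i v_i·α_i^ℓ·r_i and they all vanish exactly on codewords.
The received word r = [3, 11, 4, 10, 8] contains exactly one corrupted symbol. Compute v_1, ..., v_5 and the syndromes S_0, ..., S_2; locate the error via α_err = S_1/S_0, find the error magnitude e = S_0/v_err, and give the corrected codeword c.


S = (4, 10, 12), error at position 3, error magnitude e = 3, c = [3, 11, 1, 10, 8].

Step 1: column multipliers v_i = (∏_{j≠i}(α_i − α_j))^{−1} mod 13.
  i = 1 (α = 10): (10−1)(10−9)(10−7)(10−6) = 9·1·3·4 = 108 ≡ 4, so v_1 = 4^{−1} = 10 (mod 13).
  i = 2 (α = 1): (1−10)(1−9)(1−7)(1−6) = (−9)·(−8)·(−6)·(−5) = 2160 ≡ 2, so v_2 = 2^{−1} = 7 (mod 13).
  i = 3 (α = 9): (9−10)(9−1)(9−7)(9−6) = (−1)·8·2·3 = −48 ≡ 4, so v_3 = 4^{−1} = 10 (mod 13).
  i = 4 (α = 7): (7−10)(7−1)(7−9)(7−6) = (−3)·6·(−2)·1 = 36 ≡ 10, so v_4 = 10^{−1} = 4 (mod 13).
  i = 5 (α = 6): (6−10)(6−1)(6−9)(6−7) = (−4)·5·(−3)·(−1) = −60 ≡ 5, so v_5 = 5^{−1} = 8 (mod 13).
  v = [10, 7, 10, 4, 8].
Step 2: syndromes of r = [3, 11, 4, 10, 8] (all sums mod 13).
  S_0 = Σ v_i r_i = 10·3 + 7·11 + 10·4 + 4·10 + 8·8 = 251 ≡ 4.
  S_1 = Σ v_i α_i r_i = 10·10·3 + 7·1·11 + 10·9·4 + 4·7·10 + 8·6·8 = 1401 ≡ 10.
  α_i^2 mod 13 = [9, 1, 3, 10, 10].
  S_2 = Σ v_i α_i^2 r_i = 10·9·3 + 7·1·11 + 10·3·4 + 4·10·10 + 8·10·8 = 1507 ≡ 12.
  S = (4, 10, 12) ≠ 0, so r is not a codeword (an error is present).
Step 3: locate the error. For a single error e at position i, S_ℓ = v_i·e·α_i^ℓ, so α_err = S_1/S_0.
  S_0^{−1} = 4^{−1} = 10 (mod 13), so α_err = 10·10 = 100 ≡ 9 = α_3. Error position i = 3.
  Consistency check: S_2/S_1 = 12·4 = 48 ≡ 9 = α_err ✓ (single-error assumption holds).
Step 4: error magnitude e = S_0/v_3 = S_0·∏_{j≠3}(α_3 − α_j) = 4·4 = 16 ≡ 3 (mod 13).
Step 5: correct position 3: c_3 = r_3 − e = 4 − 3 ≡ 1 (mod 13). Hence c = [3, 11, 1, 10, 8].
  Check: interpolating c through the α_i gives m(x) = 9 + 2·x (degree < 2) with m(α_i) = c_i for every i, so c is indeed a codeword.


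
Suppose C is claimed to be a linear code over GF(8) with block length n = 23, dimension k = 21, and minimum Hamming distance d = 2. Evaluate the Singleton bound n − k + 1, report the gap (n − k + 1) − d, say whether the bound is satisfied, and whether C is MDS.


Singleton RHS = n − k + 1 = 3, slack = 1, bound satisfied, not MDS.

Singleton bound: d ≤ n − k + 1.
Here n = 23, k = 21, so n − k + 1 = 3.
Given d = 2, check d ≤ 3: YES.
Slack = (n − k + 1) − d = 1.
The code is NOT MDS (slack = 1 > 0).
Description: the claimed parameters are [23, 21, 2]_8; such a code would be non-MDS.


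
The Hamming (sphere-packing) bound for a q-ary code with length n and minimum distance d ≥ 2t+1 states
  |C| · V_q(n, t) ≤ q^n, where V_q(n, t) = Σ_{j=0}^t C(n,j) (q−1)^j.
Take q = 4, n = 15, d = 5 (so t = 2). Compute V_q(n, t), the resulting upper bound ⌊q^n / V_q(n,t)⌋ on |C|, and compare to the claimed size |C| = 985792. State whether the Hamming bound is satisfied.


V_q(n, t) = 991, q^n = 1073741824, Hamming bound = 1083493, |C| = 985792 ≤ bound (satisfied).

Step 1: Compute V_q(n, t) = Σ_{j=0}^2 C(n, j) (q−1)^j.
  j = 0: C(15,0)·(3)^0 = 1·1 = 1.
  j = 1: C(15,1)·(3)^1 = 15·3 = 45.
  j = 2: C(15,2)·(3)^2 = 105·9 = 945.
  V_q(n, t) = 1 + 45 + 945 = 991.
Step 2: q^n = 4^15 = 1073741824.
Step 3: Hamming bound ⌊q^n / V_q(n,t)⌋ = ⌊1073741824/991⌋ = 1083493.
Step 4: Compare |C| = 985792 to 1083493: satisfied.
The claimed |C| lies below the Hamming bound.


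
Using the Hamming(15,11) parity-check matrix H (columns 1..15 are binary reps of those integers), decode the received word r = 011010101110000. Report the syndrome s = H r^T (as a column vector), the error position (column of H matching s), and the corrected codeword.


s = (1, 0, 1, 1)^T, error position = 11, corrected codeword c = 011010101100000

Compute s = H r^T mod 2 one row at a time:
  s_1 = 0 + 1 + 1 + 1 + 0 + 0 + 0 + 0 = 3 ≡ 1 (mod 2).
  s_2 = 0 + 1 + 0 + 1 + 0 + 0 + 0 + 0 = 2 ≡ 0 (mod 2).
  s_3 = 1 + 1 + 0 + 1 + 1 + 1 + 0 + 0 = 5 ≡ 1 (mod 2).
  s_4 = 0 + 1 + 1 + 1 + 1 + 1 + 0 + 0 = 5 ≡ 1 (mod 2).
s = (1, 0, 1, 1)^T — this equals column 11 of H (binary 1011), so error is at position 11.
Correct: flip bit 11 of r = 011010101110000 to get c = 011010101100000.


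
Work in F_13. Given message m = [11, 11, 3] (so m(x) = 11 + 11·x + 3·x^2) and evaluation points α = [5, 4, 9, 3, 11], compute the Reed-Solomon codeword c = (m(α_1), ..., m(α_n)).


c = [11, 12, 2, 6, 1]

Message polynomial: m(x) = 11 + 11·x + 3·x^2 (mod 13).
For each evaluation point α_i, compute m(α_i) mod 13:
  α_1 = 5: Horner steps 3 → 0 → 11, so m(5) = 11.
  α_2 = 4: Horner steps 3 → 10 → 12, so m(4) = 12.
  α_3 = 9: Horner steps 3 → 12 → 2, so m(9) = 2.
  α_4 = 3: Horner steps 3 → 7 → 6, so m(3) = 6.
  α_5 = 11: Horner steps 3 → 5 → 1, so m(11) = 1.
Codeword c = [11, 12, 2, 6, 1] ∈ F_13^5.


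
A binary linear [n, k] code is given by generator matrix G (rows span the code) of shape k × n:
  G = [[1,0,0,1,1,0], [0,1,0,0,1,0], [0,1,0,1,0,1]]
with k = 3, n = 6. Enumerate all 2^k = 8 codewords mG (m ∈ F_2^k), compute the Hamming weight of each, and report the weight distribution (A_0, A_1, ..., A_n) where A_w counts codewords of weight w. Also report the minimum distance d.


Weight distribution: A_0 = 1, A_2 = 2, A_3 = 4, A_4 = 1. Minimum distance d = 2.

Enumerate all 2^3 = 8 messages m ∈ F_2^3.
For each, compute codeword c = mG in F_2^6, then tally its weight.
  m = 000 → c = 000000, weight = 0.
  m = 100 → c = 100110, weight = 3.
  m = 010 → c = 010010, weight = 2.
  m = 110 → c = 110100, weight = 3.
  m = 001 → c = 010101, weight = 3.
  m = 101 → c = 110011, weight = 4.
  m = 011 → c = 000111, weight = 3.
  m = 111 → c = 100001, weight = 2.
Tally weights:
  weight 0: 1 codewords.
  weight 2: 2 codewords.
  weight 3: 4 codewords.
  weight 4: 1 codewords.
Minimum distance d = smallest w > 0 with A_w > 0 = 2.
Sanity: Σ A_w = 8 = 2^3 = 8 ✓.


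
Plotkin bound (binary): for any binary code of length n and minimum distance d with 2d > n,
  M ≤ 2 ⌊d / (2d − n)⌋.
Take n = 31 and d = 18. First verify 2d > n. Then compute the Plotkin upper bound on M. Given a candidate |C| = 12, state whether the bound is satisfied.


Plotkin bound M ≤ 6; given |C| = 12 > bound (violated).

Check applicability: 2d = 36, n = 31.
2d − n = 5 > 0, so Plotkin applies.
Compute d/(2d−n) = 18/5 ≈ 3.6000.
⌊d/(2d−n)⌋ = 3.
Plotkin bound: M ≤ 2·3 = 6.
Given |C| = 12, check: VIOLATED.
This |C| is above the Plotkin bound, so no binary code with n = 31, d = 18 and 12 codewords exists.


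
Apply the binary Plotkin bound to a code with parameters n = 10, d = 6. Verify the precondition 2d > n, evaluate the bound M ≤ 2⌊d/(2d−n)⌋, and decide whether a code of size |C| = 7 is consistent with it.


Plotkin bound M ≤ 6; given |C| = 7 > bound (violated).

Check applicability: 2d = 12, n = 10.
2d − n = 2 > 0, so Plotkin applies.
Compute d/(2d−n) = 6/2 ≈ 3.0000.
⌊d/(2d−n)⌋ = 3.
Plotkin bound: M ≤ 2·3 = 6.
Given |C| = 7, check: VIOLATED.
This |C| is above the Plotkin bound, so no binary code with n = 10, d = 6 and 7 codewords exists.


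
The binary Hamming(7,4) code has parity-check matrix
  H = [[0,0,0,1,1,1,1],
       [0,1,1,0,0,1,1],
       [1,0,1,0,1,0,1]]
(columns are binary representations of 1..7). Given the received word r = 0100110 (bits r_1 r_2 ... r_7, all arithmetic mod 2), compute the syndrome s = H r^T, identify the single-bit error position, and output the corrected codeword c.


s = (0, 0, 1)^T, error position = 1, corrected codeword c = 1100110

Compute s = H r^T mod 2 one row at a time:
  s_1 = 0 + 1 + 1 + 0 = 2 ≡ 0 (mod 2).
  s_2 = 1 + 0 + 1 + 0 = 2 ≡ 0 (mod 2).
  s_3 = 0 + 0 + 1 + 0 = 1 ≡ 1 (mod 2).
s = (0, 0, 1)^T — this equals column 1 of H (binary 001), so error is at position 1.
Correct: flip bit 1 of r = 0100110 to get c = 1100110.


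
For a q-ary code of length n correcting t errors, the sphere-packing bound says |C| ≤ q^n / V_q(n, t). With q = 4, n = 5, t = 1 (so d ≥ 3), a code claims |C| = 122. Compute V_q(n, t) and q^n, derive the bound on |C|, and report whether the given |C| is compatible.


V_q(n, t) = 16, q^n = 1024, Hamming bound = 64, |C| = 122 > bound (violated).

Step 1: Compute V_q(n, t) = Σ_{j=0}^1 C(n, j) (q−1)^j.
  j = 0: C(5,0)·(3)^0 = 1·1 = 1.
  j = 1: C(5,1)·(3)^1 = 5·3 = 15.
  V_q(n, t) = 1 + 15 = 16.
Step 2: q^n = 4^5 = 1024.
Step 3: Hamming bound ⌊q^n / V_q(n,t)⌋ = ⌊1024/16⌋ = 64.
Step 4: Compare |C| = 122 to 64: violated.
The claimed |C| lies above the Hamming bound, so no 4-ary code of length 5 with d ≥ 3 can have 122 codewords.


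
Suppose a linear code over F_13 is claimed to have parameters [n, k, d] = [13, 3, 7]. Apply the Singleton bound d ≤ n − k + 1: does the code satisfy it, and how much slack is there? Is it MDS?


Singleton RHS = n − k + 1 = 11, slack = 4, bound satisfied, not MDS.

Singleton bound: d ≤ n − k + 1.
Here n = 13, k = 3, so n − k + 1 = 11.
Given d = 7, check d ≤ 11: YES.
Slack = (n − k + 1) − d = 4.
The code is NOT MDS (slack = 4 > 0).
Description: the claimed parameters are [13, 3, 7]_13; such a code would be non-MDS.


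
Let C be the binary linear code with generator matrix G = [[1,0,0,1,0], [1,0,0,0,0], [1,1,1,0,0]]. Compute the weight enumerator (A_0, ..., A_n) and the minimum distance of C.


Weight distribution: A_0 = 1, A_1 = 2, A_2 = 2, A_3 = 2, A_4 = 1. Minimum distance d = 1.

Enumerate all 2^3 = 8 messages m ∈ F_2^3.
For each, compute codeword c = mG in F_2^5, then tally its weight.
  m = 000 → c = 00000, weight = 0.
  m = 100 → c = 10010, weight = 2.
  m = 010 → c = 10000, weight = 1.
  m = 110 → c = 00010, weight = 1.
  m = 001 → c = 11100, weight = 3.
  m = 101 → c = 01110, weight = 3.
  m = 011 → c = 01100, weight = 2.
  m = 111 → c = 11110, weight = 4.
Tally weights:
  weight 0: 1 codewords.
  weight 1: 2 codewords.
  weight 2: 2 codewords.
  weight 3: 2 codewords.
  weight 4: 1 codewords.
Minimum distance d = smallest w > 0 with A_w > 0 = 1.
Sanity: Σ A_w = 8 = 2^3 = 8 ✓.


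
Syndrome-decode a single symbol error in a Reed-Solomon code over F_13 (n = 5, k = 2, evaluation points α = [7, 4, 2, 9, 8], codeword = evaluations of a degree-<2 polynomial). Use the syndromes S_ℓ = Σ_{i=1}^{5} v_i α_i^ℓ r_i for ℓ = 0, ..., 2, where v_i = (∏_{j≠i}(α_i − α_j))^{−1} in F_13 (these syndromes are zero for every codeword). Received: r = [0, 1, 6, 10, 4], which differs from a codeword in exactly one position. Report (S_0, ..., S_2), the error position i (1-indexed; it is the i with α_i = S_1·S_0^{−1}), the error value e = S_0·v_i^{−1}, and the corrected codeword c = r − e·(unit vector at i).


S = (3, 1, 9), error at position 4, error magnitude e = 2, c = [0, 1, 6, 8, 4].

Step 1: column multipliers v_i = (∏_{j≠i}(α_i − α_j))^{−1} mod 13.
  i = 1 (α = 7): (7−4)(7−2)(7−9)(7−8) = 3·5·(−2)·(−1) = 30 ≡ 4, so v_1 = 4^{−1} = 10 (mod 13).
  i = 2 (α = 4): (4−7)(4−2)(4−9)(4−8) = (−3)·2·(−5)·(−4) = −120 ≡ 10, so v_2 = 10^{−1} = 4 (mod 13).
  i = 3 (α = 2): (2−7)(2−4)(2−9)(2−8) = (−5)·(−2)·(−7)·(−6) = 420 ≡ 4, so v_3 = 4^{−1} = 10 (mod 13).
  i = 4 (α = 9): (9−7)(9−4)(9−2)(9−8) = 2·5·7·1 = 70 ≡ 5, so v_4 = 5^{−1} = 8 (mod 13).
  i = 5 (α = 8): (8−7)(8−4)(8−2)(8−9) = 1·4·6·(−1) = −24 ≡ 2, so v_5 = 2^{−1} = 7 (mod 13).
  v = [10, 4, 10, 8, 7].
Step 2: syndromes of r = [0, 1, 6, 10, 4] (all sums mod 13).
  S_0 = Σ v_i r_i = 10·0 + 4·1 + 10·6 + 8·10 + 7·4 = 172 ≡ 3.
  S_1 = Σ v_i α_i r_i = 10·7·0 + 4·4·1 + 10·2·6 + 8·9·10 + 7·8·4 = 1080 ≡ 1.
  α_i^2 mod 13 = [10, 3, 4, 3, 12].
  S_2 = Σ v_i α_i^2 r_i = 10·10·0 + 4·3·1 + 10·4·6 + 8·3·10 + 7·12·4 = 828 ≡ 9.
  S = (3, 1, 9) ≠ 0, so r is not a codeword (an error is present).
Step 3: locate the error. For a single error e at position i, S_ℓ = v_i·e·α_i^ℓ, so α_err = S_1/S_0.
  S_0^{−1} = 3^{−1} = 9 (mod 13), so α_err = 1·9 = 9 ≡ 9 = α_4. Error position i = 4.
  Consistency check: S_2/S_1 = 9·1 = 9 ≡ 9 = α_err ✓ (single-error assumption holds).
Step 4: error magnitude e = S_0/v_4 = S_0·∏_{j≠4}(α_4 − α_j) = 3·5 = 15 ≡ 2 (mod 13).
Step 5: correct position 4: c_4 = r_4 − e = 10 − 2 ≡ 8 (mod 13). Hence c = [0, 1, 6, 8, 4].
  Check: interpolating c through the α_i gives m(x) = 11 + 4·x (degree < 2) with m(α_i) = c_i for every i, so c is indeed a codeword.


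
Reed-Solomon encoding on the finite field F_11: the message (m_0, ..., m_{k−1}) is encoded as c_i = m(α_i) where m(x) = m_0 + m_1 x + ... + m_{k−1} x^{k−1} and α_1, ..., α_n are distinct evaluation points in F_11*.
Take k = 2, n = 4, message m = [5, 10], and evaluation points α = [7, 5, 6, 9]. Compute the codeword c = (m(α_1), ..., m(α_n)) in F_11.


c = [9, 0, 10, 7]

Message polynomial: m(x) = 5 + 10·x (mod 11).
For each evaluation point α_i, compute m(α_i) mod 11:
  α_1 = 7: Horner steps 10 → 9, so m(7) = 9.
  α_2 = 5: Horner steps 10 → 0, so m(5) = 0.
  α_3 = 6: Horner steps 10 → 10, so m(6) = 10.
  α_4 = 9: Horner steps 10 → 7, so m(9) = 7.
Codeword c = [9, 0, 10, 7] ∈ F_11^4.


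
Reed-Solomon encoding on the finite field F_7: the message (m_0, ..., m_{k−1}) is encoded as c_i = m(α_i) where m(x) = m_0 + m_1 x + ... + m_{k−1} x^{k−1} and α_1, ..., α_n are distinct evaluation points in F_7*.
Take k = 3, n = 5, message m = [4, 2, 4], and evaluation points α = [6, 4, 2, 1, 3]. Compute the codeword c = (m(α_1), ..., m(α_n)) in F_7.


c = [6, 6, 3, 3, 4]

Message polynomial: m(x) = 4 + 2·x + 4·x^2 (mod 7).
For each evaluation point α_i, compute m(α_i) mod 7:
  α_1 = 6: Horner steps 4 → 5 → 6, so m(6) = 6.
  α_2 = 4: Horner steps 4 → 4 → 6, so m(4) = 6.
  α_3 = 2: Horner steps 4 → 3 → 3, so m(2) = 3.
  α_4 = 1: Horner steps 4 → 6 → 3, so m(1) = 3.
  α_5 = 3: Horner steps 4 → 0 → 4, so m(3) = 4.
Codeword c = [6, 6, 3, 3, 4] ∈ F_7^5.
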